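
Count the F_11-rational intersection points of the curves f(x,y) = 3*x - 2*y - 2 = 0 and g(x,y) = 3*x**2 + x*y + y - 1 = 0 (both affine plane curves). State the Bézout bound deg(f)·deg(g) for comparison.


Common zeros: ∅; count = 0; Bézout bound = 2.

deg(f) = 1, deg(g) = 2, so Bézout bound = 2.
Scan x ∈ F_11. For each x, list the y ∈ F_11 with f(x, y) ≡ 0 and those with g(x, y) ≡ 0 (mod 11); the common zeros in that column are the intersection.
  x = 0: f ≡ 0 at y ∈ {10}; g ≡ 0 at y ∈ {1}; common: ∅.
  x = 1: f ≡ 0 at y ∈ {6}; g ≡ 0 at y ∈ {10}; common: ∅.
  x = 2: f ≡ 0 at y ∈ {2}; g ≡ 0 at y ∈ {0}; common: ∅.
  x = 3: f ≡ 0 at y ∈ {9}; g ≡ 0 at y ∈ {10}; common: ∅.
  x = 4: f ≡ 0 at y ∈ {5}; g ≡ 0 at y ∈ {6}; common: ∅.
  x = 5: f ≡ 0 at y ∈ {1}; g ≡ 0 at y ∈ {6}; common: ∅.
  x = 6: f ≡ 0 at y ∈ {8}; g ≡ 0 at y ∈ {2}; common: ∅.
  x = 7: f ≡ 0 at y ∈ {4}; g ≡ 0 at y ∈ {1}; common: ∅.
  x = 8: f ≡ 0 at y ∈ {0}; g ≡ 0 at y ∈ {2}; common: ∅.
  x = 9: f ≡ 0 at y ∈ {7}; g ≡ 0 at y ∈ {0}; common: ∅.
  x = 10: f ≡ 0 at y ∈ {3}; g ≡ 0 at y ∈ ∅; common: ∅.
Collecting: common zeros = ∅, so the count is 0.
Comparison with the Bézout bound: 0 ≤ 2 = deg(f)·deg(g), as expected for curves with no common component (the affine F_11-count falls short of the bound because intersections may lie at infinity, over extension fields, or carry multiplicity).


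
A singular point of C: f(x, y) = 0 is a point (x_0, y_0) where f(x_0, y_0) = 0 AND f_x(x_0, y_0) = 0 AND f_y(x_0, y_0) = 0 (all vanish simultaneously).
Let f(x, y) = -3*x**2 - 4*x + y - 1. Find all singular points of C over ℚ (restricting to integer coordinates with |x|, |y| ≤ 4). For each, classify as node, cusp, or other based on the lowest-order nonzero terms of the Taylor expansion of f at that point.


No singular points in the scanned grid; C is smooth there.

Compute partial derivatives:
  f_x = -6*x - 4.
  f_y = 1.
f_y = 1 is a nonzero constant, so f_y never vanishes: no point (x, y) can satisfy f = f_x = f_y = 0. In particular no (x, y) ∈ {−4, ..., 4}² is singular; the curve is smooth.


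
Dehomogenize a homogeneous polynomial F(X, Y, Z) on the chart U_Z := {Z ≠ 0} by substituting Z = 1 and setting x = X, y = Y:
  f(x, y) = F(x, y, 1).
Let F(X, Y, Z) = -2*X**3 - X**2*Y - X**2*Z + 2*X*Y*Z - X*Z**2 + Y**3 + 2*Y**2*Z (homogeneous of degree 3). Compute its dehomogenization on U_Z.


f(x, y) = -2*x**3 - x**2*y - x**2 + 2*x*y - x + y**3 + 2*y**2

On U_Z we set Z = 1. Each monomial c·X^i·Y^j·Z^k in F becomes c·x^i·y^j·1^k = c·x^i·y^j.
Substituting Z = 1: F(X, Y, 1) = -2*x**3 - x**2*y - x**2 + 2*x*y - x + y**3 + 2*y**2.
Note: deg(f) ≤ deg(F) = 3; strict inequality happens when F is divisible by Z (lost terms).


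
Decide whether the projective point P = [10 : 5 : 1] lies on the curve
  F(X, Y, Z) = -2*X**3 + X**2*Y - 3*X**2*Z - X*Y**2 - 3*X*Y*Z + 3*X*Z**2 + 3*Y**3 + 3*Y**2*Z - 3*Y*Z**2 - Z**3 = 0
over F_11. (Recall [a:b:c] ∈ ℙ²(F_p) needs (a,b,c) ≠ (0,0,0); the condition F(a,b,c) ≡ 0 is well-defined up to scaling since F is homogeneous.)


F(10,5,1) ≡ 2 (mod 11); P is NOT on the curve.

Evaluate F(10, 5, 1) term-by-term (mod 11).
  -2*X**3 ↦ -2·1000·1·1 = -2000
  X**2*Y ↦ 1·100·5·1 = 500
  -3*X**2*Z ↦ -3·100·1·1 = -300
  -X*Y**2 ↦ -1·10·25·1 = -250
  -3*X*Y*Z ↦ -3·10·5·1 = -150
  3*X*Z**2 ↦ 3·10·1·1 = 30
  3*Y**3 ↦ 3·1·125·1 = 375
  3*Y**2*Z ↦ 3·1·25·1 = 75
  -3*Y*Z**2 ↦ -3·1·5·1 = -15
  -Z**3 ↦ -1·1·1·1 = -1
Sum: F(10, 5, 1) = (-2000) + (500) + (-300) + (-250) + (-150) + (30) + (375) + (75) + (-15) + (-1) = -1736.
Reducing mod 11: -1736 ≡ 2 (mod 11).
Since F(a, b, c) ≡ 2 ≠ 0 (mod 11), P does NOT lie on the curve.


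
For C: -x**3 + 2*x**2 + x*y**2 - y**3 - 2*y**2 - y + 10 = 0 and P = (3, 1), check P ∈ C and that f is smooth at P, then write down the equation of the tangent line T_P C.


Tangent line at P: -14*x - 2*y + 44 = 0.

Step 1: f(3, 1) = 0, so P lies on C.
Step 2: partial derivatives
  f_x(x, y) = -3*x**2 + 4*x + y**2, f_y(x, y) = 2*x*y - 3*y**2 - 4*y - 1.
  f_x(P) = -14, f_y(P) = -2 (gradient nonzero, so P is smooth).
Step 3: tangent line at P: -14·(x − 3) + -2·(y − 1) = 0.
Expanding: -14*x - 2*y + 44 = 0.


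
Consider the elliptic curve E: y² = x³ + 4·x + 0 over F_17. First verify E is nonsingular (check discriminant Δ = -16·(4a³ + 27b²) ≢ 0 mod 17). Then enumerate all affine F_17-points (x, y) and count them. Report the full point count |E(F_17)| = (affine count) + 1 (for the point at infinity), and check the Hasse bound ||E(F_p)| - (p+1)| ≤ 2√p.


Affine points = {(0, 0), (2, 4), (2, 13), (5, 3), (5, 14), (6, 6), (6, 11), (8, 0), (9, 0), (11, 7), (11, 10), (12, 5), (12, 12), (15, 1), (15, 16)}; affine count = 15; |E(F_17)| = 16.

Discriminant check: Δ ∝ 4a³ + 27b² = 4·4³ + 27·0² = 4·64 + 27·0 ≡ 1 (mod 17). Nonzero ⇒ E is nonsingular.
For each x ∈ F_17, compute rhs = x³ + 4·x + 0 mod 17, then count y ∈ F_17 with y² ≡ rhs.
  x = 0: rhs = 0, matching y values: 0 (1 points).
  x = 1: rhs = 5, matching y values: none (0 points).
  x = 2: rhs = 16, matching y values: 4, 13 (2 points).
  x = 3: rhs = 5, matching y values: none (0 points).
  x = 4: rhs = 12, matching y values: none (0 points).
  x = 5: rhs = 9, matching y values: 3, 14 (2 points).
  x = 6: rhs = 2, matching y values: 6, 11 (2 points).
  x = 7: rhs = 14, matching y values: none (0 points).
  x = 8: rhs = 0, matching y values: 0 (1 points).
  x = 9: rhs = 0, matching y values: 0 (1 points).
  x = 10: rhs = 3, matching y values: none (0 points).
  x = 11: rhs = 15, matching y values: 7, 10 (2 points).
  x = 12: rhs = 8, matching y values: 5, 12 (2 points).
  x = 13: rhs = 5, matching y values: none (0 points).
  x = 14: rhs = 12, matching y values: none (0 points).
  x = 15: rhs = 1, matching y values: 1, 16 (2 points).
  x = 16: rhs = 12, matching y values: none (0 points).
Total affine count: 15.
Full point count |E(F_17)| = 15 + 1 = 16.
Hasse bound: |16 − (17+1)| = |-2| = 2 ≤ 2√17 ≈ 8.2462 ✓.


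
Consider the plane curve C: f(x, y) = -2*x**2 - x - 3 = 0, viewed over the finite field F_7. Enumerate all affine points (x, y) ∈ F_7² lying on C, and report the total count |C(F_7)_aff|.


Affine F_7-points: ∅; count = 0.

For each of the 49 pairs (x, y) ∈ F_7², evaluate f(x, y) mod 7. Record the zeros.
  x = 0: [0↦4, 1↦4, 2↦4, 3↦4, 4↦4, 5↦4, 6↦4]  zeros at y ∈ ∅
  x = 1: [0↦1, 1↦1, 2↦1, 3↦1, 4↦1, 5↦1, 6↦1]  zeros at y ∈ ∅
  x = 2: [0↦1, 1↦1, 2↦1, 3↦1, 4↦1, 5↦1, 6↦1]  zeros at y ∈ ∅
  x = 3: [0↦4, 1↦4, 2↦4, 3↦4, 4↦4, 5↦4, 6↦4]  zeros at y ∈ ∅
  x = 4: [0↦3, 1↦3, 2↦3, 3↦3, 4↦3, 5↦3, 6↦3]  zeros at y ∈ ∅
  x = 5: [0↦5, 1↦5, 2↦5, 3↦5, 4↦5, 5↦5, 6↦5]  zeros at y ∈ ∅
  x = 6: [0↦3, 1↦3, 2↦3, 3↦3, 4↦3, 5↦3, 6↦3]  zeros at y ∈ ∅
Collecting zeros: affine points = ∅.
Total count |C(F_7)_aff| = 0.


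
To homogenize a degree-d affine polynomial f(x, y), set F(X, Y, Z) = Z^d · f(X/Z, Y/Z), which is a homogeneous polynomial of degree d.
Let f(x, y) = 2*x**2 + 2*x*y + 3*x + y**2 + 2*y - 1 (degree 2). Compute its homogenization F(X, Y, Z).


F(X, Y, Z) = 2*X**2 + 2*X*Y + 3*X*Z + Y**2 + 2*Y*Z - Z**2

deg(f) = 2.
Substitute x = X/Z, y = Y/Z into f, then multiply by Z^2.
  monomial 2·x^2·y^0 ↦ 2·X^2·Y^0·Z^0.
  monomial 2·x^1·y^1 ↦ 2·X^1·Y^1·Z^0.
  monomial 3·x^1·y^0 ↦ 3·X^1·Y^0·Z^1.
  monomial 1·x^0·y^2 ↦ 1·X^0·Y^2·Z^0.
  monomial 2·x^0·y^1 ↦ 2·X^0·Y^1·Z^1.
  monomial -1·x^0·y^0 ↦ -1·X^0·Y^0·Z^2.
Collecting: F(X, Y, Z) = 2*X**2 + 2*X*Y + 3*X*Z + Y**2 + 2*Y*Z - Z**2.


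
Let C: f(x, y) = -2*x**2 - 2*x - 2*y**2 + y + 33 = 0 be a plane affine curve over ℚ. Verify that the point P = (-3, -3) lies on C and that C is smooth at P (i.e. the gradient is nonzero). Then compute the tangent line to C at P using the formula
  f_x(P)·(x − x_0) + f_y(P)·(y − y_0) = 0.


Tangent line at P: 10*x + 13*y + 69 = 0.

Step 1: f(-3, -3) = 0, so P lies on C.
Step 2: partial derivatives
  f_x(x, y) = -4*x - 2, f_y(x, y) = 1 - 4*y.
  f_x(P) = 10, f_y(P) = 13 (gradient nonzero, so P is smooth).
Step 3: tangent line at P: 10·(x − -3) + 13·(y − -3) = 0.
Expanding: 10*x + 13*y + 69 = 0.


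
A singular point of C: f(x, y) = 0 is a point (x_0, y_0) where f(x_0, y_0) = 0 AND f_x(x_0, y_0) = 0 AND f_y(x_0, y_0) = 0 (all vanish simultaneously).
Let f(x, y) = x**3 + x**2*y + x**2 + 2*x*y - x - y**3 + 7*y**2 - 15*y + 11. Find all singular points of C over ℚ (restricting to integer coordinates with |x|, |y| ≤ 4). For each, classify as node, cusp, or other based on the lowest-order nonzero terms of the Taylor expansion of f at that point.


Singular points: {(-1, 2)}; classification: cusp.

Compute partial derivatives:
  f_x = 3*x**2 + 2*x*y + 2*x + 2*y - 1.
  f_y = x**2 + 2*x - 3*y**2 + 14*y - 15.
Scan x_0 ∈ {−4, ..., 4}. For each x_0, f_y(x_0, y) is a polynomial in y; find its integer roots y ∈ {−4, ..., 4}, then test f_x and f at those candidates.
  x = -4: f_y(-4, y) = -3*y**2 + 14*y - 7; no integer root y with |y| ≤ 4.
  x = -3: f_y(-3, y) = -3*y**2 + 14*y - 12; no integer root y with |y| ≤ 4.
  x = -2: f_y(-2, y) = -3*y**2 + 14*y - 15; vanishes at y ∈ {3}. (-2, 3): f_x = 1 ≠ 0.
  x = -1: f_y(-1, y) = -3*y**2 + 14*y - 16; vanishes at y ∈ {2}. (-1, 2): f_x = 0, f = 0 — SINGULAR.
  x = 0: f_y(0, y) = -3*y**2 + 14*y - 15; vanishes at y ∈ {3}. (0, 3): f_x = 5 ≠ 0.
  x = 1: f_y(1, y) = -3*y**2 + 14*y - 12; no integer root y with |y| ≤ 4.
  x = 2: f_y(2, y) = -3*y**2 + 14*y - 7; no integer root y with |y| ≤ 4.
  x = 3: f_y(3, y) = -3*y**2 + 14*y; vanishes at y ∈ {0}. (3, 0): f_x = 32 ≠ 0.
  x = 4: f_y(4, y) = -3*y**2 + 14*y + 9; no integer root y with |y| ≤ 4.
Only singular point on the grid: (-1, 2).
Classify: substitute x = -1 + u, y = 2 + v and expand: f = u**3 + u**2*v - v**3 + v**2.
No constant or linear terms (consistent with a singular point). Quadratic part: v**2. Cubic part: u**3 + u**2*v - v**3.
The quadratic part v**2 is a perfect square, so there is a single (double) tangent line v = 0, i.e. y = 2. Restricting the cubic part to that line (v = 0) leaves u**3 ≠ 0, so f is not divisible by v and the branch is v² ≈ -u**3 to lowest order — this is a cusp.
Classification: cusp.


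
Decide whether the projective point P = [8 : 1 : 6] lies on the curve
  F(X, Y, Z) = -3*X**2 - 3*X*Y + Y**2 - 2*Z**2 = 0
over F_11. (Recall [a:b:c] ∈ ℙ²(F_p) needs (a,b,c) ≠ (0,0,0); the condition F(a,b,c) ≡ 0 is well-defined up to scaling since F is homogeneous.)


F(8,1,6) ≡ 10 (mod 11); P is NOT on the curve.

Evaluate F(8, 1, 6) term-by-term (mod 11).
  -3*X**2 ↦ -3·64·1·1 = -192
  -3*X*Y ↦ -3·8·1·1 = -24
  Y**2 ↦ 1·1·1·1 = 1
  -2*Z**2 ↦ -2·1·1·36 = -72
Sum: F(8, 1, 6) = (-192) + (-24) + (1) + (-72) = -287.
Reducing mod 11: -287 ≡ 10 (mod 11).
Since F(a, b, c) ≡ 10 ≠ 0 (mod 11), P does NOT lie on the curve.


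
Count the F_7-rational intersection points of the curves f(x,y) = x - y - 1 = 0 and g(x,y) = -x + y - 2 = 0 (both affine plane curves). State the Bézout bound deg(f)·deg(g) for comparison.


Common zeros: ∅; count = 0; Bézout bound = 1.

deg(f) = 1, deg(g) = 1, so Bézout bound = 1.
Scan x ∈ F_7. For each x, list the y ∈ F_7 with f(x, y) ≡ 0 and those with g(x, y) ≡ 0 (mod 7); the common zeros in that column are the intersection.
  x = 0: f ≡ 0 at y ∈ {6}; g ≡ 0 at y ∈ {2}; common: ∅.
  x = 1: f ≡ 0 at y ∈ {0}; g ≡ 0 at y ∈ {3}; common: ∅.
  x = 2: f ≡ 0 at y ∈ {1}; g ≡ 0 at y ∈ {4}; common: ∅.
  x = 3: f ≡ 0 at y ∈ {2}; g ≡ 0 at y ∈ {5}; common: ∅.
  x = 4: f ≡ 0 at y ∈ {3}; g ≡ 0 at y ∈ {6}; common: ∅.
  x = 5: f ≡ 0 at y ∈ {4}; g ≡ 0 at y ∈ {0}; common: ∅.
  x = 6: f ≡ 0 at y ∈ {5}; g ≡ 0 at y ∈ {1}; common: ∅.
Collecting: common zeros = ∅, so the count is 0.
Comparison with the Bézout bound: 0 ≤ 1 = deg(f)·deg(g), as expected for curves with no common component (the affine F_7-count falls short of the bound because intersections may lie at infinity, over extension fields, or carry multiplicity).


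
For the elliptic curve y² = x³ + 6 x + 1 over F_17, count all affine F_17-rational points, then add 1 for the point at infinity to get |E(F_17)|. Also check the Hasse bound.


Affine points = {(0, 1), (0, 16), (1, 5), (1, 12), (2, 2), (2, 15), (4, 2), (4, 15), (6, 7), (6, 10), (8, 0), (9, 6), (9, 11), (11, 2), (11, 15), (12, 4), (12, 13), (13, 7), (13, 10), (15, 7), (15, 10)}; affine count = 21; |E(F_17)| = 22.

Discriminant check: Δ ∝ 4a³ + 27b² = 4·6³ + 27·1² = 4·216 + 27·1 ≡ 7 (mod 17). Nonzero ⇒ E is nonsingular.
For each x ∈ F_17, compute rhs = x³ + 6·x + 1 mod 17, then count y ∈ F_17 with y² ≡ rhs.
  x = 0: rhs = 1, matching y values: 1, 16 (2 points).
  x = 1: rhs = 8, matching y values: 5, 12 (2 points).
  x = 2: rhs = 4, matching y values: 2, 15 (2 points).
  x = 3: rhs = 12, matching y values: none (0 points).
  x = 4: rhs = 4, matching y values: 2, 15 (2 points).
  x = 5: rhs = 3, matching y values: none (0 points).
  x = 6: rhs = 15, matching y values: 7, 10 (2 points).
  x = 7: rhs = 12, matching y values: none (0 points).
  x = 8: rhs = 0, matching y values: 0 (1 points).
  x = 9: rhs = 2, matching y values: 6, 11 (2 points).
  x = 10: rhs = 7, matching y values: none (0 points).
  x = 11: rhs = 4, matching y values: 2, 15 (2 points).
  x = 12: rhs = 16, matching y values: 4, 13 (2 points).
  x = 13: rhs = 15, matching y values: 7, 10 (2 points).
  x = 14: rhs = 7, matching y values: none (0 points).
  x = 15: rhs = 15, matching y values: 7, 10 (2 points).
  x = 16: rhs = 11, matching y values: none (0 points).
Total affine count: 21.
Full point count |E(F_17)| = 21 + 1 = 22.
Hasse bound: |22 − (17+1)| = |4| = 4 ≤ 2√17 ≈ 8.2462 ✓.


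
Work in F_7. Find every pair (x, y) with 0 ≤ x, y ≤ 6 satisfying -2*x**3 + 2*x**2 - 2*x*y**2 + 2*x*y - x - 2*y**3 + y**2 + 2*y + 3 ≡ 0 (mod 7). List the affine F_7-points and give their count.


Affine F_7-points: {(1, 3), (1, 4), (2, 0), (2, 3), (2, 6), (3, 1), (3, 2), (3, 5), (4, 6), (5, 3)}; count = 10.

For each of the 49 pairs (x, y) ∈ F_7², evaluate f(x, y) mod 7. Record the zeros.
  x = 0: [0↦3, 1↦4, 2↦2, 3↦6, 4↦4, 5↦5, 6↦4]  zeros at y ∈ ∅
  x = 1: [0↦2, 1↦3, 2↦4, 3↦0, 4↦0, 5↦6, 6↦6]  zeros at y ∈ {3, 4}
  x = 2: [0↦0, 1↦1, 2↦5, 3↦0, 4↦2, 5↦6, 6↦0]  zeros at y ∈ {0, 3, 6}
  x = 3: [0↦6, 1↦0, 2↦0, 3↦1, 4↦5, 5↦0, 6↦2]  zeros at y ∈ {1, 2, 5}
  x = 4: [0↦1, 1↦2, 2↦5, 3↦5, 4↦4, 5↦4, 6↦0]  zeros at y ∈ {6}
  x = 5: [0↦1, 1↦2, 2↦1, 3↦0, 4↦1, 5↦6, 6↦3]  zeros at y ∈ {3}
  x = 6: [0↦1, 1↦2, 2↦4, 3↦2, 4↦5, 5↦1, 6↦6]  zeros at y ∈ ∅
Collecting zeros: affine points = {(1, 3), (1, 4), (2, 0), (2, 3), (2, 6), (3, 1), (3, 2), (3, 5), (4, 6), (5, 3)}.
Total count |C(F_7)_aff| = 10.


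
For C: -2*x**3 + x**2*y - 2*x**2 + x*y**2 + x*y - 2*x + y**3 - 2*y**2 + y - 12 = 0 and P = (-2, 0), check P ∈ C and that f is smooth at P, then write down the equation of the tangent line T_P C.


Tangent line at P: -18*x + 3*y - 36 = 0.

Step 1: f(-2, 0) = 0, so P lies on C.
Step 2: partial derivatives
  f_x(x, y) = -6*x**2 + 2*x*y - 4*x + y**2 + y - 2, f_y(x, y) = x**2 + 2*x*y + x + 3*y**2 - 4*y + 1.
  f_x(P) = -18, f_y(P) = 3 (gradient nonzero, so P is smooth).
Step 3: tangent line at P: -18·(x − -2) + 3·(y − 0) = 0.
Expanding: -18*x + 3*y - 36 = 0.


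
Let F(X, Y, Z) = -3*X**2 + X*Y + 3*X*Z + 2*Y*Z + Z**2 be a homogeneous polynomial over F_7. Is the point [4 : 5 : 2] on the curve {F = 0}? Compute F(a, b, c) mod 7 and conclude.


F(4,5,2) ≡ 6 (mod 7); P is NOT on the curve.

Evaluate F(4, 5, 2) term-by-term (mod 7).
  -3*X**2 ↦ -3·16·1·1 = -48
  X*Y ↦ 1·4·5·1 = 20
  3*X*Z ↦ 3·4·1·2 = 24
  2*Y*Z ↦ 2·1·5·2 = 20
  Z**2 ↦ 1·1·1·4 = 4
Sum: F(4, 5, 2) = (-48) + (20) + (24) + (20) + (4) = 20.
Reducing mod 7: 20 ≡ 6 (mod 7).
Since F(a, b, c) ≡ 6 ≠ 0 (mod 7), P does NOT lie on the curve.


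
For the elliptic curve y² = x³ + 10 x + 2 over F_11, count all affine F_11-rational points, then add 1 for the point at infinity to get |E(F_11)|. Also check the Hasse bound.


Affine points = {(3, 2), (3, 9), (5, 1), (5, 10), (6, 5), (6, 6), (8, 0)}; affine count = 7; |E(F_11)| = 8.

Discriminant check: Δ ∝ 4a³ + 27b² = 4·10³ + 27·2² = 4·1000 + 27·4 ≡ 5 (mod 11). Nonzero ⇒ E is nonsingular.
For each x ∈ F_11, compute rhs = x³ + 10·x + 2 mod 11, then count y ∈ F_11 with y² ≡ rhs.
  x = 0: rhs = 2, matching y values: none (0 points).
  x = 1: rhs = 2, matching y values: none (0 points).
  x = 2: rhs = 8, matching y values: none (0 points).
  x = 3: rhs = 4, matching y values: 2, 9 (2 points).
  x = 4: rhs = 7, matching y values: none (0 points).
  x = 5: rhs = 1, matching y values: 1, 10 (2 points).
  x = 6: rhs = 3, matching y values: 5, 6 (2 points).
  x = 7: rhs = 8, matching y values: none (0 points).
  x = 8: rhs = 0, matching y values: 0 (1 points).
  x = 9: rhs = 7, matching y values: none (0 points).
  x = 10: rhs = 2, matching y values: none (0 points).
Total affine count: 7.
Full point count |E(F_11)| = 7 + 1 = 8.
Hasse bound: |8 − (11+1)| = |-4| = 4 ≤ 2√11 ≈ 6.6332 ✓.


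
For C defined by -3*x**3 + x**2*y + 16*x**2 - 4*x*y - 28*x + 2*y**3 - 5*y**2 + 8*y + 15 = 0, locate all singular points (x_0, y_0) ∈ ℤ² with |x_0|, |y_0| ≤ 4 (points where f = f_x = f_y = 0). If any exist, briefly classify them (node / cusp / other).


Singular points: {(2, 1)}; classification: node.

Compute partial derivatives:
  f_x = -9*x**2 + 2*x*y + 32*x - 4*y - 28.
  f_y = x**2 - 4*x + 6*y**2 - 10*y + 8.
Scan x_0 ∈ {−4, ..., 4}. For each x_0, f_y(x_0, y) is a polynomial in y; find its integer roots y ∈ {−4, ..., 4}, then test f_x and f at those candidates.
  x = -4: f_y(-4, y) = 6*y**2 - 10*y + 40; no integer root y with |y| ≤ 4.
  x = -3: f_y(-3, y) = 6*y**2 - 10*y + 29; no integer root y with |y| ≤ 4.
  x = -2: f_y(-2, y) = 6*y**2 - 10*y + 20; no integer root y with |y| ≤ 4.
  x = -1: f_y(-1, y) = 6*y**2 - 10*y + 13; no integer root y with |y| ≤ 4.
  x = 0: f_y(0, y) = 6*y**2 - 10*y + 8; no integer root y with |y| ≤ 4.
  x = 1: f_y(1, y) = 6*y**2 - 10*y + 5; no integer root y with |y| ≤ 4.
  x = 2: f_y(2, y) = 6*y**2 - 10*y + 4; vanishes at y ∈ {1}. (2, 1): f_x = 0, f = 0 — SINGULAR.
  x = 3: f_y(3, y) = 6*y**2 - 10*y + 5; no integer root y with |y| ≤ 4.
  x = 4: f_y(4, y) = 6*y**2 - 10*y + 8; no integer root y with |y| ≤ 4.
Only singular point on the grid: (2, 1).
Classify: substitute x = 2 + u, y = 1 + v and expand: f = -3*u**3 + u**2*v - u**2 + 2*v**3 + v**2.
No constant or linear terms (consistent with a singular point). Quadratic part: -u**2 + v**2. Cubic part: -3*u**3 + u**2*v + 2*v**3.
The quadratic part v**2 - u**2 = (v − u)(v + u) splits into two distinct linear factors, so there are two distinct tangent lines y − 1 = ±(x − 2) — this is a node (ordinary double point).
Classification: node.


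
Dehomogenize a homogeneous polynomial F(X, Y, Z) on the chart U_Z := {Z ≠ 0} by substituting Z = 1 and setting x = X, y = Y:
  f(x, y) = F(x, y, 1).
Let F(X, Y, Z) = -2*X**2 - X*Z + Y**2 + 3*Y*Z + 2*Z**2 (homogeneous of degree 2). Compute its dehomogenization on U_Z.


f(x, y) = -2*x**2 - x + y**2 + 3*y + 2

On U_Z we set Z = 1. Each monomial c·X^i·Y^j·Z^k in F becomes c·x^i·y^j·1^k = c·x^i·y^j.
Substituting Z = 1: F(X, Y, 1) = -2*x**2 - x + y**2 + 3*y + 2.
Note: deg(f) ≤ deg(F) = 2; strict inequality happens when F is divisible by Z (lost terms).


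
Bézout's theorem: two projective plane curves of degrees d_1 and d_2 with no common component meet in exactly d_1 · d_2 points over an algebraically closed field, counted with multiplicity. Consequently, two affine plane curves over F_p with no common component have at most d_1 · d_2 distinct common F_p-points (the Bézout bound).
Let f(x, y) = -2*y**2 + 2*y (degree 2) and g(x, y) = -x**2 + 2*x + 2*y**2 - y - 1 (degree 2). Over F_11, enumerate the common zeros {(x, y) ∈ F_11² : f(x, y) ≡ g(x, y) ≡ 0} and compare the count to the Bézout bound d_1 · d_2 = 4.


Common zeros: {(0, 1), (1, 0), (2, 1)}; count = 3; Bézout bound = 4.

deg(f) = 2, deg(g) = 2, so Bézout bound = 4.
Scan x ∈ F_11. For each x, list the y ∈ F_11 with f(x, y) ≡ 0 and those with g(x, y) ≡ 0 (mod 11); the common zeros in that column are the intersection.
  x = 0: f ≡ 0 at y ∈ {0, 1}; g ≡ 0 at y ∈ {1, 5}; common: {1}.
  x = 1: f ≡ 0 at y ∈ {0, 1}; g ≡ 0 at y ∈ {0, 6}; common: {0}.
  x = 2: f ≡ 0 at y ∈ {0, 1}; g ≡ 0 at y ∈ {1, 5}; common: {1}.
  x = 3: f ≡ 0 at y ∈ {0, 1}; g ≡ 0 at y ∈ {3}; common: ∅.
  x = 4: f ≡ 0 at y ∈ {0, 1}; g ≡ 0 at y ∈ ∅; common: ∅.
  x = 5: f ≡ 0 at y ∈ {0, 1}; g ≡ 0 at y ∈ ∅; common: ∅.
  x = 6: f ≡ 0 at y ∈ {0, 1}; g ≡ 0 at y ∈ {7, 10}; common: ∅.
  x = 7: f ≡ 0 at y ∈ {0, 1}; g ≡ 0 at y ∈ {7, 10}; common: ∅.
  x = 8: f ≡ 0 at y ∈ {0, 1}; g ≡ 0 at y ∈ ∅; common: ∅.
  x = 9: f ≡ 0 at y ∈ {0, 1}; g ≡ 0 at y ∈ ∅; common: ∅.
  x = 10: f ≡ 0 at y ∈ {0, 1}; g ≡ 0 at y ∈ {3}; common: ∅.
Collecting: common zeros = {(0, 1), (1, 0), (2, 1)}, so the count is 3.
Comparison with the Bézout bound: 3 ≤ 4 = deg(f)·deg(g), as expected for curves with no common component (the affine F_11-count falls short of the bound because intersections may lie at infinity, over extension fields, or carry multiplicity).


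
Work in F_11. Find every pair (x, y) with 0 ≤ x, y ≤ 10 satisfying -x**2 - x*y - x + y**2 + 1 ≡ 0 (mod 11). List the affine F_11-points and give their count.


Affine F_11-points: {(1, 4), (1, 8), (3, 0), (3, 3), (4, 1), (4, 3), (5, 1), (5, 4), (7, 0), (7, 7)}; count = 10.

For each of the 121 pairs (x, y) ∈ F_11², evaluate f(x, y) mod 11. Record the zeros.
  x = 0: [0↦1, 1↦2, 2↦5, 3↦10, 4↦6, 5↦4, 6↦4, 7↦6, 8↦10, 9↦5, 10↦2]  zeros at y ∈ ∅
  x = 1: [0↦10, 1↦10, 2↦1, 3↦5, 4↦0, 5↦8, 6↦7, 7↦8, 8↦0, 9↦5, 10↦1]  zeros at y ∈ {4, 8}
  x = 2: [0↦6, 1↦5, 2↦6, 3↦9, 4↦3, 5↦10, 6↦8, 7↦8, 8↦10, 9↦3, 10↦9]  zeros at y ∈ ∅
  x = 3: [0↦0, 1↦9, 2↦9, 3↦0, 4↦4, 5↦10, 6↦7, 7↦6, 8↦7, 9↦10, 10↦4]  zeros at y ∈ {0, 3}
  x = 4: [0↦3, 1↦0, 2↦10, 3↦0, 4↦3, 5↦8, 6↦4, 7↦2, 8↦2, 9↦4, 10↦8]  zeros at y ∈ {1, 3}
  x = 5: [0↦4, 1↦0, 2↦9, 3↦9, 4↦0, 5↦4, 6↦10, 7↦7, 8↦6, 9↦7, 10↦10]  zeros at y ∈ {1, 4}
  x = 6: [0↦3, 1↦9, 2↦6, 3↦5, 4↦6, 5↦9, 6↦3, 7↦10, 8↦8, 9↦8, 10↦10]  zeros at y ∈ ∅
  x = 7: [0↦0, 1↦5, 2↦1, 3↦10, 4↦10, 5↦1, 6↦5, 7↦0, 8↦8, 9↦7, 10↦8]  zeros at y ∈ {0, 7}
  x = 8: [0↦6, 1↦10, 2↦5, 3↦2, 4↦1, 5↦2, 6↦5, 7↦10, 8↦6, 9↦4, 10↦4]  zeros at y ∈ ∅
  x = 9: [0↦10, 1↦2, 2↦7, 3↦3, 4↦1, 5↦1, 6↦3, 7↦7, 8↦2, 9↦10, 10↦9]  zeros at y ∈ ∅
  x = 10: [0↦1, 1↦3, 2↦7, 3↦2, 4↦10, 5↦9, 6↦10, 7↦2, 8↦7, 9↦3, 10↦1]  zeros at y ∈ ∅
Collecting zeros: affine points = {(1, 4), (1, 8), (3, 0), (3, 3), (4, 1), (4, 3), (5, 1), (5, 4), (7, 0), (7, 7)}.
Total count |C(F_11)_aff| = 10.


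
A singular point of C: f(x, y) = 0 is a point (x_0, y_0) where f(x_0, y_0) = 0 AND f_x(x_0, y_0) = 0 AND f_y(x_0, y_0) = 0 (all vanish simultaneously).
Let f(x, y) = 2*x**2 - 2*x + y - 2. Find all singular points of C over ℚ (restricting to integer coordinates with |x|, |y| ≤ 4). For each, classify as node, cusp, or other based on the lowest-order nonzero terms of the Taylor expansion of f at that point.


No singular points in the scanned grid; C is smooth there.

Compute partial derivatives:
  f_x = 4*x - 2.
  f_y = 1.
f_y = 1 is a nonzero constant, so f_y never vanishes: no point (x, y) can satisfy f = f_x = f_y = 0. In particular no (x, y) ∈ {−4, ..., 4}² is singular; the curve is smooth.


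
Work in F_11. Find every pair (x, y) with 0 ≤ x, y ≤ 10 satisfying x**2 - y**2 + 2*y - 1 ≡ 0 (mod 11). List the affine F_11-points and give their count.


Affine F_11-points: {(0, 1), (1, 0), (1, 2), (2, 3), (2, 10), (3, 4), (3, 9), (4, 5), (4, 8), (5, 6), (5, 7), (6, 6), (6, 7), (7, 5), (7, 8), (8, 4), (8, 9), (9, 3), (9, 10), (10, 0), (10, 2)}; count = 21.

For each of the 121 pairs (x, y) ∈ F_11², evaluate f(x, y) mod 11. Record the zeros.
  x = 0: [0↦10, 1↦0, 2↦10, 3↦7, 4↦2, 5↦6, 6↦8, 7↦8, 8↦6, 9↦2, 10↦7]  zeros at y ∈ {1}
  x = 1: [0↦0, 1↦1, 2↦0, 3↦8, 4↦3, 5↦7, 6↦9, 7↦9, 8↦7, 9↦3, 10↦8]  zeros at y ∈ {0, 2}
  x = 2: [0↦3, 1↦4, 2↦3, 3↦0, 4↦6, 5↦10, 6↦1, 7↦1, 8↦10, 9↦6, 10↦0]  zeros at y ∈ {3, 10}
  x = 3: [0↦8, 1↦9, 2↦8, 3↦5, 4↦0, 5↦4, 6↦6, 7↦6, 8↦4, 9↦0, 10↦5]  zeros at y ∈ {4, 9}
  x = 4: [0↦4, 1↦5, 2↦4, 3↦1, 4↦7, 5↦0, 6↦2, 7↦2, 8↦0, 9↦7, 10↦1]  zeros at y ∈ {5, 8}
  x = 5: [0↦2, 1↦3, 2↦2, 3↦10, 4↦5, 5↦9, 6↦0, 7↦0, 8↦9, 9↦5, 10↦10]  zeros at y ∈ {6, 7}
  x = 6: [0↦2, 1↦3, 2↦2, 3↦10, 4↦5, 5↦9, 6↦0, 7↦0, 8↦9, 9↦5, 10↦10]  zeros at y ∈ {6, 7}
  x = 7: [0↦4, 1↦5, 2↦4, 3↦1, 4↦7, 5↦0, 6↦2, 7↦2, 8↦0, 9↦7, 10↦1]  zeros at y ∈ {5, 8}
  x = 8: [0↦8, 1↦9, 2↦8, 3↦5, 4↦0, 5↦4, 6↦6, 7↦6, 8↦4, 9↦0, 10↦5]  zeros at y ∈ {4, 9}
  x = 9: [0↦3, 1↦4, 2↦3, 3↦0, 4↦6, 5↦10, 6↦1, 7↦1, 8↦10, 9↦6, 10↦0]  zeros at y ∈ {3, 10}
  x = 10: [0↦0, 1↦1, 2↦0, 3↦8, 4↦3, 5↦7, 6↦9, 7↦9, 8↦7, 9↦3, 10↦8]  zeros at y ∈ {0, 2}
Collecting zeros: affine points = {(0, 1), (1, 0), (1, 2), (2, 3), (2, 10), (3, 4), (3, 9), (4, 5), (4, 8), (5, 6), (5, 7), (6, 6), (6, 7), (7, 5), (7, 8), (8, 4), (8, 9), (9, 3), (9, 10), (10, 0), (10, 2)}.
Total count |C(F_11)_aff| = 21.


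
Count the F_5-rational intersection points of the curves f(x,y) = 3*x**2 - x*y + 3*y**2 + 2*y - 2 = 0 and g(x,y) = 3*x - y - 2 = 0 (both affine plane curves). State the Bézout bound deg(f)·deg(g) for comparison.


Common zeros: {(1, 1), (3, 2)}; count = 2; Bézout bound = 2.

deg(f) = 2, deg(g) = 1, so Bézout bound = 2.
Scan x ∈ F_5. For each x, list the y ∈ F_5 with f(x, y) ≡ 0 and those with g(x, y) ≡ 0 (mod 5); the common zeros in that column are the intersection.
  x = 0: f ≡ 0 at y ∈ ∅; g ≡ 0 at y ∈ {3}; common: ∅.
  x = 1: f ≡ 0 at y ∈ {1, 2}; g ≡ 0 at y ∈ {1}; common: {1}.
  x = 2: f ≡ 0 at y ∈ {0}; g ≡ 0 at y ∈ {4}; common: ∅.
  x = 3: f ≡ 0 at y ∈ {0, 2}; g ≡ 0 at y ∈ {2}; common: {2}.
  x = 4: f ≡ 0 at y ∈ ∅; g ≡ 0 at y ∈ {0}; common: ∅.
Collecting: common zeros = {(1, 1), (3, 2)}, so the count is 2.
Comparison with the Bézout bound: 2 ≤ 2 = deg(f)·deg(g), as expected for curves with no common component (the bound is attained).


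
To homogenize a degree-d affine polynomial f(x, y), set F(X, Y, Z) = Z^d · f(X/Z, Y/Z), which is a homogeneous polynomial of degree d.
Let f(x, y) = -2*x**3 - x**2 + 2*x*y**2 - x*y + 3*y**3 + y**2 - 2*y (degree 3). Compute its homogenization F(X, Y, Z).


F(X, Y, Z) = -2*X**3 - X**2*Z + 2*X*Y**2 - X*Y*Z + 3*Y**3 + Y**2*Z - 2*Y*Z**2

deg(f) = 3.
Substitute x = X/Z, y = Y/Z into f, then multiply by Z^3.
  monomial -2·x^3·y^0 ↦ -2·X^3·Y^0·Z^0.
  monomial -1·x^2·y^0 ↦ -1·X^2·Y^0·Z^1.
  monomial 2·x^1·y^2 ↦ 2·X^1·Y^2·Z^0.
  monomial -1·x^1·y^1 ↦ -1·X^1·Y^1·Z^1.
  monomial 3·x^0·y^3 ↦ 3·X^0·Y^3·Z^0.
  monomial 1·x^0·y^2 ↦ 1·X^0·Y^2·Z^1.
  monomial -2·x^0·y^1 ↦ -2·X^0·Y^1·Z^2.
Collecting: F(X, Y, Z) = -2*X**3 - X**2*Z + 2*X*Y**2 - X*Y*Z + 3*Y**3 + Y**2*Z - 2*Y*Z**2.


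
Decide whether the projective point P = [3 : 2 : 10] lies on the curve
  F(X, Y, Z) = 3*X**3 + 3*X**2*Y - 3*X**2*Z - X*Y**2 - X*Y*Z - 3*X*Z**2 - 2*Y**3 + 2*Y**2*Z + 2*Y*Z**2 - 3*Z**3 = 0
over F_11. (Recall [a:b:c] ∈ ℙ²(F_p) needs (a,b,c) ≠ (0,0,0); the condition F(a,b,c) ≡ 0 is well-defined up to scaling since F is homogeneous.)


F(3,2,10) ≡ 9 (mod 11); P is NOT on the curve.

Evaluate F(3, 2, 10) term-by-term (mod 11).
  3*X**3 ↦ 3·27·1·1 = 81
  3*X**2*Y ↦ 3·9·2·1 = 54
  -3*X**2*Z ↦ -3·9·1·10 = -270
  -X*Y**2 ↦ -1·3·4·1 = -12
  -X*Y*Z ↦ -1·3·2·10 = -60
  -3*X*Z**2 ↦ -3·3·1·100 = -900
  -2*Y**3 ↦ -2·1·8·1 = -16
  2*Y**2*Z ↦ 2·1·4·10 = 80
  2*Y*Z**2 ↦ 2·1·2·100 = 400
  -3*Z**3 ↦ -3·1·1·1000 = -3000
Sum: F(3, 2, 10) = (81) + (54) + (-270) + (-12) + (-60) + (-900) + (-16) + (80) + (400) + (-3000) = -3643.
Reducing mod 11: -3643 ≡ 9 (mod 11).
Since F(a, b, c) ≡ 9 ≠ 0 (mod 11), P does NOT lie on the curve.


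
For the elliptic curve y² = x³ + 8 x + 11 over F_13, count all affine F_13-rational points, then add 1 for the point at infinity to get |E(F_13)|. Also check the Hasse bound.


Affine points = {(2, 3), (2, 10), (3, 6), (3, 7), (4, 4), (4, 9), (10, 5), (10, 8), (11, 0)}; affine count = 9; |E(F_13)| = 10.

Discriminant check: Δ ∝ 4a³ + 27b² = 4·8³ + 27·11² = 4·512 + 27·121 ≡ 11 (mod 13). Nonzero ⇒ E is nonsingular.
For each x ∈ F_13, compute rhs = x³ + 8·x + 11 mod 13, then count y ∈ F_13 with y² ≡ rhs.
  x = 0: rhs = 11, matching y values: none (0 points).
  x = 1: rhs = 7, matching y values: none (0 points).
  x = 2: rhs = 9, matching y values: 3, 10 (2 points).
  x = 3: rhs = 10, matching y values: 6, 7 (2 points).
  x = 4: rhs = 3, matching y values: 4, 9 (2 points).
  x = 5: rhs = 7, matching y values: none (0 points).
  x = 6: rhs = 2, matching y values: none (0 points).
  x = 7: rhs = 7, matching y values: none (0 points).
  x = 8: rhs = 2, matching y values: none (0 points).
  x = 9: rhs = 6, matching y values: none (0 points).
  x = 10: rhs = 12, matching y values: 5, 8 (2 points).
  x = 11: rhs = 0, matching y values: 0 (1 points).
  x = 12: rhs = 2, matching y values: none (0 points).
Total affine count: 9.
Full point count |E(F_13)| = 9 + 1 = 10.
Hasse bound: |10 − (13+1)| = |-4| = 4 ≤ 2√13 ≈ 7.2111 ✓.


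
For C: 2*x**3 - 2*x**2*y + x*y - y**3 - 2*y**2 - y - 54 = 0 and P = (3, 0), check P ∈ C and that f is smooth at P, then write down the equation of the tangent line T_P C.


Tangent line at P: 54*x - 16*y - 162 = 0.

Step 1: f(3, 0) = 0, so P lies on C.
Step 2: partial derivatives
  f_x(x, y) = 6*x**2 - 4*x*y + y, f_y(x, y) = -2*x**2 + x - 3*y**2 - 4*y - 1.
  f_x(P) = 54, f_y(P) = -16 (gradient nonzero, so P is smooth).
Step 3: tangent line at P: 54·(x − 3) + -16·(y − 0) = 0.
Expanding: 54*x - 16*y - 162 = 0.


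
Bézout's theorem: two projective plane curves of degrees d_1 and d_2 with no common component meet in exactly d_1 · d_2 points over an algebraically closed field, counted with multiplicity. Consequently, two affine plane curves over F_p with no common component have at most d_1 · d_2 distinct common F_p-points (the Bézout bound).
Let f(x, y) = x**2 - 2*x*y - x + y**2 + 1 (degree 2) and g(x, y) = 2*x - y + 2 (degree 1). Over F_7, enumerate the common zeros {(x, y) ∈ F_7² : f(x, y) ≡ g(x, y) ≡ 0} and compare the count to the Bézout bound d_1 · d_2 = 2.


Common zeros: ∅; count = 0; Bézout bound = 2.

deg(f) = 2, deg(g) = 1, so Bézout bound = 2.
Scan x ∈ F_7. For each x, list the y ∈ F_7 with f(x, y) ≡ 0 and those with g(x, y) ≡ 0 (mod 7); the common zeros in that column are the intersection.
  x = 0: f ≡ 0 at y ∈ ∅; g ≡ 0 at y ∈ {2}; common: ∅.
  x = 1: f ≡ 0 at y ∈ {1}; g ≡ 0 at y ∈ {4}; common: ∅.
  x = 2: f ≡ 0 at y ∈ {1, 3}; g ≡ 0 at y ∈ {6}; common: ∅.
  x = 3: f ≡ 0 at y ∈ {0, 6}; g ≡ 0 at y ∈ {1}; common: ∅.
  x = 4: f ≡ 0 at y ∈ ∅; g ≡ 0 at y ∈ {3}; common: ∅.
  x = 5: f ≡ 0 at y ∈ {0, 3}; g ≡ 0 at y ∈ {5}; common: ∅.
  x = 6: f ≡ 0 at y ∈ ∅; g ≡ 0 at y ∈ {0}; common: ∅.
Collecting: common zeros = ∅, so the count is 0.
Comparison with the Bézout bound: 0 ≤ 2 = deg(f)·deg(g), as expected for curves with no common component (the affine F_7-count falls short of the bound because intersections may lie at infinity, over extension fields, or carry multiplicity).


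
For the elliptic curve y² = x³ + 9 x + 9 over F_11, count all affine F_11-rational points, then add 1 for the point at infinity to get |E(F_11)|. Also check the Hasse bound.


Affine points = {(0, 3), (0, 8), (5, 5), (5, 6), (6, 2), (6, 9), (9, 4), (9, 7)}; affine count = 8; |E(F_11)| = 9.

Discriminant check: Δ ∝ 4a³ + 27b² = 4·9³ + 27·9² = 4·729 + 27·81 ≡ 10 (mod 11). Nonzero ⇒ E is nonsingular.
For each x ∈ F_11, compute rhs = x³ + 9·x + 9 mod 11, then count y ∈ F_11 with y² ≡ rhs.
  x = 0: rhs = 9, matching y values: 3, 8 (2 points).
  x = 1: rhs = 8, matching y values: none (0 points).
  x = 2: rhs = 2, matching y values: none (0 points).
  x = 3: rhs = 8, matching y values: none (0 points).
  x = 4: rhs = 10, matching y values: none (0 points).
  x = 5: rhs = 3, matching y values: 5, 6 (2 points).
  x = 6: rhs = 4, matching y values: 2, 9 (2 points).
  x = 7: rhs = 8, matching y values: none (0 points).
  x = 8: rhs = 10, matching y values: none (0 points).
  x = 9: rhs = 5, matching y values: 4, 7 (2 points).
  x = 10: rhs = 10, matching y values: none (0 points).
Total affine count: 8.
Full point count |E(F_11)| = 8 + 1 = 9.
Hasse bound: |9 − (11+1)| = |-3| = 3 ≤ 2√11 ≈ 6.6332 ✓.


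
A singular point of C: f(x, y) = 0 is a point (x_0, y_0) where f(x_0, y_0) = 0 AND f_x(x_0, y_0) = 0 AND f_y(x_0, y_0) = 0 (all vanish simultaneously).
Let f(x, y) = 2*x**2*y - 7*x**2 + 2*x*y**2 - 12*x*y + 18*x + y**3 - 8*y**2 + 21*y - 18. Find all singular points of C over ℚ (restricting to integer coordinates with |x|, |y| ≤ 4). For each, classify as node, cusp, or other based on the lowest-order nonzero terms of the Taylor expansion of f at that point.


Singular points: {(0, 3)}; classification: node.

Compute partial derivatives:
  f_x = 4*x*y - 14*x + 2*y**2 - 12*y + 18.
  f_y = 2*x**2 + 4*x*y - 12*x + 3*y**2 - 16*y + 21.
Scan x_0 ∈ {−4, ..., 4}. For each x_0, f_y(x_0, y) is a polynomial in y; find its integer roots y ∈ {−4, ..., 4}, then test f_x and f at those candidates.
  x = -4: f_y(-4, y) = 3*y**2 - 32*y + 101; no integer root y with |y| ≤ 4.
  x = -3: f_y(-3, y) = 3*y**2 - 28*y + 75; no integer root y with |y| ≤ 4.
  x = -2: f_y(-2, y) = 3*y**2 - 24*y + 53; no integer root y with |y| ≤ 4.
  x = -1: f_y(-1, y) = 3*y**2 - 20*y + 35; no integer root y with |y| ≤ 4.
  x = 0: f_y(0, y) = 3*y**2 - 16*y + 21; vanishes at y ∈ {3}. (0, 3): f_x = 0, f = 0 — SINGULAR.
  x = 1: f_y(1, y) = 3*y**2 - 12*y + 11; no integer root y with |y| ≤ 4.
  x = 2: f_y(2, y) = 3*y**2 - 8*y + 5; vanishes at y ∈ {1}. (2, 1): f_x = -12 ≠ 0.
  x = 3: f_y(3, y) = 3*y**2 - 4*y + 3; no integer root y with |y| ≤ 4.
  x = 4: f_y(4, y) = 3*y**2 + 5; no integer root y with |y| ≤ 4.
Only singular point on the grid: (0, 3).
Classify: substitute x = 0 + u, y = 3 + v and expand: f = 2*u**2*v - u**2 + 2*u*v**2 + v**3 + v**2.
No constant or linear terms (consistent with a singular point). Quadratic part: -u**2 + v**2. Cubic part: 2*u**2*v + 2*u*v**2 + v**3.
The quadratic part v**2 - u**2 = (v − u)(v + u) splits into two distinct linear factors, so there are two distinct tangent lines y − 3 = ±(x − 0) — this is a node (ordinary double point).
Classification: node.


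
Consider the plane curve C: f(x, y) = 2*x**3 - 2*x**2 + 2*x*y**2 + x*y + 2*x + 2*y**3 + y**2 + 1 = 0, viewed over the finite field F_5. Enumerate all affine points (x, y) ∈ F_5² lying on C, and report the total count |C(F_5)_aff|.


Affine F_5-points: {(0, 4), (3, 1), (3, 4), (4, 0), (4, 1), (4, 2)}; count = 6.

For each of the 25 pairs (x, y) ∈ F_5², evaluate f(x, y) mod 5. Record the zeros.
  x = 0: [0↦1, 1↦4, 2↦1, 3↦4, 4↦0]  zeros at y ∈ {4}
  x = 1: [0↦3, 1↦4, 2↦3, 3↦2, 4↦3]  zeros at y ∈ ∅
  x = 2: [0↦3, 1↦2, 2↦3, 3↦3, 4↦4]  zeros at y ∈ ∅
  x = 3: [0↦3, 1↦0, 2↦3, 3↦4, 4↦0]  zeros at y ∈ {1, 4}
  x = 4: [0↦0, 1↦0, 2↦0, 3↦2, 4↦3]  zeros at y ∈ {0, 1, 2}
Collecting zeros: affine points = {(0, 4), (3, 1), (3, 4), (4, 0), (4, 1), (4, 2)}.
Total count |C(F_5)_aff| = 6.


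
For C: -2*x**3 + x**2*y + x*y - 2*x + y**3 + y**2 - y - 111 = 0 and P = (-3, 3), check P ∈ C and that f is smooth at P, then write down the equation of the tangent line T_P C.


Tangent line at P: -71*x + 38*y - 327 = 0.

Step 1: f(-3, 3) = 0, so P lies on C.
Step 2: partial derivatives
  f_x(x, y) = -6*x**2 + 2*x*y + y - 2, f_y(x, y) = x**2 + x + 3*y**2 + 2*y - 1.
  f_x(P) = -71, f_y(P) = 38 (gradient nonzero, so P is smooth).
Step 3: tangent line at P: -71·(x − -3) + 38·(y − 3) = 0.
Expanding: -71*x + 38*y - 327 = 0.


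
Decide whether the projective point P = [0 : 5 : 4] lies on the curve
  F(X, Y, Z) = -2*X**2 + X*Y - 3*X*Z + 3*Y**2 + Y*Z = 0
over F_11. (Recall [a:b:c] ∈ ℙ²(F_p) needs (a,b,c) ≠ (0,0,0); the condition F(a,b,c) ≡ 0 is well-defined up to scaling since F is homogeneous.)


F(0,5,4) ≡ 7 (mod 11); P is NOT on the curve.

Evaluate F(0, 5, 4) term-by-term (mod 11).
  -2*X**2 ↦ -2·0·1·1 = 0
  X*Y ↦ 1·0·5·1 = 0
  -3*X*Z ↦ -3·0·1·4 = 0
  3*Y**2 ↦ 3·1·25·1 = 75
  Y*Z ↦ 1·1·5·4 = 20
Sum: F(0, 5, 4) = (0) + (0) + (0) + (75) + (20) = 95.
Reducing mod 11: 95 ≡ 7 (mod 11).
Since F(a, b, c) ≡ 7 ≠ 0 (mod 11), P does NOT lie on the curve.


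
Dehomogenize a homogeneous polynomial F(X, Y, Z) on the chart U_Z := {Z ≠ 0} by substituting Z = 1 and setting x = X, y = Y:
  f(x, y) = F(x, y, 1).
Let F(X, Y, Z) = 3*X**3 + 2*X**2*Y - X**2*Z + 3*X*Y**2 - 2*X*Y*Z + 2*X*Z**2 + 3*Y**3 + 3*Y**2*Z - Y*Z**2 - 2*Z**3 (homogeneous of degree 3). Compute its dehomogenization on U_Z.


f(x, y) = 3*x**3 + 2*x**2*y - x**2 + 3*x*y**2 - 2*x*y + 2*x + 3*y**3 + 3*y**2 - y - 2

On U_Z we set Z = 1. Each monomial c·X^i·Y^j·Z^k in F becomes c·x^i·y^j·1^k = c·x^i·y^j.
Substituting Z = 1: F(X, Y, 1) = 3*x**3 + 2*x**2*y - x**2 + 3*x*y**2 - 2*x*y + 2*x + 3*y**3 + 3*y**2 - y - 2.
Note: deg(f) ≤ deg(F) = 3; strict inequality happens when F is divisible by Z (lost terms).


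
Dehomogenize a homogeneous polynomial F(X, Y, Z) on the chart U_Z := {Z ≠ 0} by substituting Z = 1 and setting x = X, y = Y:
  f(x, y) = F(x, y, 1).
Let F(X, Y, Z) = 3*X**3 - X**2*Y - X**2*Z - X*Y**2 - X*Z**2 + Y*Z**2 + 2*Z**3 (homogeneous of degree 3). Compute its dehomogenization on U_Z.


f(x, y) = 3*x**3 - x**2*y - x**2 - x*y**2 - x + y + 2

On U_Z we set Z = 1. Each monomial c·X^i·Y^j·Z^k in F becomes c·x^i·y^j·1^k = c·x^i·y^j.
Substituting Z = 1: F(X, Y, 1) = 3*x**3 - x**2*y - x**2 - x*y**2 - x + y + 2.
Note: deg(f) ≤ deg(F) = 3; strict inequality happens when F is divisible by Z (lost terms).


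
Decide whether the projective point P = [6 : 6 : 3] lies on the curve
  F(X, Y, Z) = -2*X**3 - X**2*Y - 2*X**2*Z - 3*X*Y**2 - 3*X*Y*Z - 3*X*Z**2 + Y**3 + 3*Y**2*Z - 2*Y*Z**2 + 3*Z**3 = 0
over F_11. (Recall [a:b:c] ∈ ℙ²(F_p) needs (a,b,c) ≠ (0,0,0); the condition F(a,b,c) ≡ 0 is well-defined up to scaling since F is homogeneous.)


F(6,6,3) ≡ 0 (mod 11); P is on the curve.

Evaluate F(6, 6, 3) term-by-term (mod 11).
  -2*X**3 ↦ -2·216·1·1 = -432
  -X**2*Y ↦ -1·36·6·1 = -216
  -2*X**2*Z ↦ -2·36·1·3 = -216
  -3*X*Y**2 ↦ -3·6·36·1 = -648
  -3*X*Y*Z ↦ -3·6·6·3 = -324
  -3*X*Z**2 ↦ -3·6·1·9 = -162
  Y**3 ↦ 1·1·216·1 = 216
  3*Y**2*Z ↦ 3·1·36·3 = 324
  -2*Y*Z**2 ↦ -2·1·6·9 = -108
  3*Z**3 ↦ 3·1·1·27 = 81
Sum: F(6, 6, 3) = (-432) + (-216) + (-216) + (-648) + (-324) + (-162) + (216) + (324) + (-108) + (81) = -1485.
Reducing mod 11: -1485 ≡ 0 (mod 11).
Since F(a, b, c) ≡ 0 (mod 11), P lies on the curve.


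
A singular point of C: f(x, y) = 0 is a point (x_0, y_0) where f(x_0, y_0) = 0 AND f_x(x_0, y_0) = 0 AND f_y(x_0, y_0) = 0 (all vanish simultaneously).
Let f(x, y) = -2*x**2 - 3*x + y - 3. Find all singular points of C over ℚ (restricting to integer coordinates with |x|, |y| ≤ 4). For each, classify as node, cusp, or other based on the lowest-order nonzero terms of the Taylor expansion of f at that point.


No singular points in the scanned grid; C is smooth there.

Compute partial derivatives:
  f_x = -4*x - 3.
  f_y = 1.
f_y = 1 is a nonzero constant, so f_y never vanishes: no point (x, y) can satisfy f = f_x = f_y = 0. In particular no (x, y) ∈ {−4, ..., 4}² is singular; the curve is smooth.
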